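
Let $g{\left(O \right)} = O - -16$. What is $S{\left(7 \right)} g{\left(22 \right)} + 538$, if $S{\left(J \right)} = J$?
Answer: $804$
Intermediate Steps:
$g{\left(O \right)} = 16 + O$ ($g{\left(O \right)} = O + 16 = 16 + O$)
$S{\left(7 \right)} g{\left(22 \right)} + 538 = 7 \left(16 + 22\right) + 538 = 7 \cdot 38 + 538 = 266 + 538 = 804$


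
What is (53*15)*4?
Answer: 3180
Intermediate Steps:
(53*15)*4 = 795*4 = 3180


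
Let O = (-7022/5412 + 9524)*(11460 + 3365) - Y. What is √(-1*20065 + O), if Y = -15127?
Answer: √1033701895833882/2706 ≈ 11881.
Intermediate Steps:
O = 382057952887/2706 (O = (-7022/5412 + 9524)*(11460 + 3365) - 1*(-15127) = (-7022*1/5412 + 9524)*14825 + 15127 = (-3511/2706 + 9524)*14825 + 15127 = (25768433/2706)*14825 + 15127 = 382017019225/2706 + 15127 = 382057952887/2706 ≈ 1.4119e+8)
√(-1*20065 + O) = √(-1*20065 + 382057952887/2706) = √(-20065 + 382057952887/2706) = √(382003656997/2706) = √1033701895833882/2706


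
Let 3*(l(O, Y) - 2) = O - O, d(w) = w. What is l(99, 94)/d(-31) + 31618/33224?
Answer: 456855/514972 ≈ 0.88715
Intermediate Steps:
l(O, Y) = 2 (l(O, Y) = 2 + (O - O)/3 = 2 + (1/3)*0 = 2 + 0 = 2)
l(99, 94)/d(-31) + 31618/33224 = 2/(-31) + 31618/33224 = 2*(-1/31) + 31618*(1/33224) = -2/31 + 15809/16612 = 456855/514972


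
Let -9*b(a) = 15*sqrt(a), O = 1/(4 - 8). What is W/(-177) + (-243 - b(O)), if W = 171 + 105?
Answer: -14429/59 + 5*I/6 ≈ -244.56 + 0.83333*I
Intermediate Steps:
W = 276
O = -1/4 (O = 1/(-4) = -1/4 ≈ -0.25000)
b(a) = -5*sqrt(a)/3
W/(-177) + (-243 - b(O)) = 276/(-177) + (-243 - (-5)*sqrt(-1/4)/3) = 276*(-1/177) + (-243 - (-5)*I/2/3) = -92/59 + (-243 - (-5)*I/6) = -92/59 + (-243 + 5*I/6) = -14429/59 + 5*I/6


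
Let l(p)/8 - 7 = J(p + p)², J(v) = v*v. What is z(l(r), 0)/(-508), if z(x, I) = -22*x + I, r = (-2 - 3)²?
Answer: 275000308/127 ≈ 2.1654e+6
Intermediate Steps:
r = 25 (r = (-5)² = 25)
J(v) = v²
l(p) = 56 + 128*p⁴ (l(p) = 56 + 8*((p + p)²)² = 56 + 8*((2*p)²)² = 56 + 8*(4*p²)² = 56 + 8*(16*p⁴) = 56 + 128*p⁴)
z(x, I) = I - 22*x
z(l(r), 0)/(-508) = (0 - 22*(56 + 128*25⁴))/(-508) = (0 - 22*(56 + 128*390625))*(-1/508) = (0 - 22*(56 + 50000000))*(-1/508) = (0 - 22*50000056)*(-1/508) = (0 - 1100001232)*(-1/508) = -1100001232*(-1/508) = 275000308/127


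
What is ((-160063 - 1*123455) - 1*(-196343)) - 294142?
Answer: -381317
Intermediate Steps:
((-160063 - 1*123455) - 1*(-196343)) - 294142 = ((-160063 - 123455) + 196343) - 294142 = (-283518 + 196343) - 294142 = -87175 - 294142 = -381317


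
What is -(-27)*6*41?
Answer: 6642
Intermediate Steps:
-(-27)*6*41 = -9*(-18)*41 = 162*41 = 6642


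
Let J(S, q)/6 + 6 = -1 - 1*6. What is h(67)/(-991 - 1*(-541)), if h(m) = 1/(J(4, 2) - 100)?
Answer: 1/80100 ≈ 1.2484e-5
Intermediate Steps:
J(S, q) = -78 (J(S, q) = -36 + 6*(-1 - 1*6) = -36 + 6*(-1 - 6) = -36 + 6*(-7) = -36 - 42 = -78)
h(m) = -1/178 (h(m) = 1/(-78 - 100) = 1/(-178) = -1/178)
h(67)/(-991 - 1*(-541)) = -1/(178*(-991 - 1*(-541))) = -1/(178*(-991 + 541)) = -1/178/(-450) = -1/178*(-1/450) = 1/80100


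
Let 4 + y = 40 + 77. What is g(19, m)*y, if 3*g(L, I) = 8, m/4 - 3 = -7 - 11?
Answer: 904/3 ≈ 301.33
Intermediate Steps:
m = -60 (m = 12 + 4*(-7 - 11) = 12 + 4*(-18) = 12 - 72 = -60)
y = 113 (y = -4 + (40 + 77) = -4 + 117 = 113)
g(L, I) = 8/3 (g(L, I) = (1/3)*8 = 8/3)
g(19, m)*y = (8/3)*113 = 904/3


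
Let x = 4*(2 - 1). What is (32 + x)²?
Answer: 1296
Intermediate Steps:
x = 4 (x = 4*1 = 4)
(32 + x)² = (32 + 4)² = 36² = 1296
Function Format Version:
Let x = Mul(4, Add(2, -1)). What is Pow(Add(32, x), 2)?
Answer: 1296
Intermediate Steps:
x = 4 (x = Mul(4, 1) = 4)
Pow(Add(32, x), 2) = Pow(Add(32, 4), 2) = Pow(36, 2) = 1296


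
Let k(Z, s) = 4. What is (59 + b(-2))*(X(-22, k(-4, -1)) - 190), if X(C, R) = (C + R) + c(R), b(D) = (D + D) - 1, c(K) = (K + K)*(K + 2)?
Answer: -8640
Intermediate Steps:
c(K) = 2*K*(2 + K) (c(K) = (2*K)*(2 + K) = 2*K*(2 + K))
b(D) = -1 + 2*D (b(D) = 2*D - 1 = -1 + 2*D)
X(C, R) = C + R + 2*R*(2 + R) (X(C, R) = (C + R) + 2*R*(2 + R) = C + R + 2*R*(2 + R))
(59 + b(-2))*(X(-22, k(-4, -1)) - 190) = (59 + (-1 + 2*(-2)))*((-22 + 4 + 2*4*(2 + 4)) - 190) = (59 + (-1 - 4))*((-22 + 4 + 2*4*6) - 190) = (59 - 5)*((-22 + 4 + 48) - 190) = 54*(30 - 190) = 54*(-160) = -8640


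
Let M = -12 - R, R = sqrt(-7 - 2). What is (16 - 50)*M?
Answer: 408 + 102*I ≈ 408.0 + 102.0*I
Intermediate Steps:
R = 3*I (R = sqrt(-9) = 3*I ≈ 3.0*I)
M = -12 - 3*I ≈ -12.0 - 3.0*I
(16 - 50)*M = (16 - 50)*(-12 - 3*I) = -34*(-12 - 3*I) = 408 + 102*I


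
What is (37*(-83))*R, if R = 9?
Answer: -27639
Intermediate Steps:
(37*(-83))*R = (37*(-83))*9 = -3071*9 = -27639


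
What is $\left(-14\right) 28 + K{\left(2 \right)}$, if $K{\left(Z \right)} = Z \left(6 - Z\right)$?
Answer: $-384$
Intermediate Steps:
$\left(-14\right) 28 + K{\left(2 \right)} = \left(-14\right) 28 + 2 \left(6 - 2\right) = -392 + 2 \left(6 - 2\right) = -392 + 2 \cdot 4 = -392 + 8 = -384$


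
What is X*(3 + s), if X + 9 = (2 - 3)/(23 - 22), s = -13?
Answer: 100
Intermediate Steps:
X = -10 (X = -9 + (2 - 3)/(23 - 22) = -9 - 1/1 = -9 - 1*1 = -9 - 1 = -10)
X*(3 + s) = -10*(3 - 13) = -10*(-10) = 100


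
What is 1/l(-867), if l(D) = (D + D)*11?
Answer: -1/19074 ≈ -5.2427e-5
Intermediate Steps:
l(D) = 22*D (l(D) = (2*D)*11 = 22*D)
1/l(-867) = 1/(22*(-867)) = 1/(-19074) = -1/19074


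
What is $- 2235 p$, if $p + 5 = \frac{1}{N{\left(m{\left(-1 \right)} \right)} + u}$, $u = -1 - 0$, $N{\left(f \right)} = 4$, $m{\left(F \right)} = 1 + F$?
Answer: $10430$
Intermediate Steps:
$u = -1$ ($u = -1 + 0 = -1$)
$p = - \frac{14}{3}$ ($p = -5 + \frac{1}{4 - 1} = -5 + \frac{1}{3} = - \frac{14}{3} \approx -4.6667$)
$- 2235 p = \left(-2235\right) \left(- \frac{14}{3}\right) = 10430$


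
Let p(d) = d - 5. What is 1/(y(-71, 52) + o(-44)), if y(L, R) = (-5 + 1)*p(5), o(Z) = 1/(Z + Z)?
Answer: -88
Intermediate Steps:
o(Z) = 1/(2*Z)
p(d) = -5 + d
y(L, R) = 0 (y(L, R) = (-5 + 1)*(-5 + 5) = -4*0 = 0)
1/(y(-71, 52) + o(-44)) = 1/(0 + (½)/(-44)) = 1/(0 + (½)*(-1/44)) = 1/(0 - 1/88) = 1/(-1/88) = -88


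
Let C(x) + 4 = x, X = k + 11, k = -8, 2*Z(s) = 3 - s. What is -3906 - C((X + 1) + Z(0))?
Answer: -7815/2 ≈ -3907.5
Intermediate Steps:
Z(s) = 3/2 - s/2 (Z(s) = (3 - s)/2 = 3/2 - s/2)
X = 3 (X = -8 + 11 = 3)
C(x) = -4 + x
-3906 - C((X + 1) + Z(0)) = -3906 - (-4 + ((3 + 1) + (3/2 - 1/2*0))) = -3906 - (-4 + (4 + (3/2 + 0))) = -3906 - (-4 + (4 + 3/2)) = -3906 - (-4 + 11/2) = -3906 - 1*3/2 = -3906 - 3/2 = -7815/2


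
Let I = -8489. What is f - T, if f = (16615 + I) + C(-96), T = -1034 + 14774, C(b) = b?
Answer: -5710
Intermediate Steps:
T = 13740
f = 8030 (f = (16615 - 8489) - 96 = 8126 - 96 = 8030)
f - T = 8030 - 1*13740 = 8030 - 13740 = -5710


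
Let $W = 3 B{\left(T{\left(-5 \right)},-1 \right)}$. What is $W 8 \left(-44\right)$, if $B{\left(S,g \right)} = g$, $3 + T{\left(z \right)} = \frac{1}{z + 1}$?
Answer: $1056$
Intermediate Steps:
$T{\left(z \right)} = -3 + \frac{1}{1 + z}$ ($T{\left(z \right)} = -3 + \frac{1}{z + 1} = -3 + \frac{1}{1 + z}$)
$W = -3$ ($W = 3 \left(-1\right) = -3$)
$W 8 \left(-44\right) = \left(-3\right) 8 \left(-44\right) = \left(-24\right) \left(-44\right) = 1056$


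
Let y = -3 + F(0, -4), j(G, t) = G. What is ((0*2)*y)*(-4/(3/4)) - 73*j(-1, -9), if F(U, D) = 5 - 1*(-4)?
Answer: 73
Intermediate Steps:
F(U, D) = 9 (F(U, D) = 5 + 4 = 9)
y = 6 (y = -3 + 9 = 6)
((0*2)*y)*(-4/(3/4)) - 73*j(-1, -9) = ((0*2)*6)*(-4/(3/4)) - 73*(-1) = (0*6)*(-4/(3*(1/4))) + 73 = 0*(-4/3/4) + 73 = 0*(-4*4/3) + 73 = 0*(-16/3) + 73 = 0 + 73 = 73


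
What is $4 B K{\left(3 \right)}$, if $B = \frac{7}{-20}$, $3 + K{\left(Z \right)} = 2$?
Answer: $\frac{7}{5} \approx 1.4$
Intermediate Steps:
$K{\left(Z \right)} = -1$ ($K{\left(Z \right)} = -3 + 2 = -1$)
$B = - \frac{7}{20}$ ($B = 7 \left(- \frac{1}{20}\right) = - \frac{7}{20} \approx -0.35$)
$4 B K{\left(3 \right)} = 4 \left(- \frac{7}{20}\right) \left(-1\right) = \left(- \frac{7}{5}\right) \left(-1\right) = \frac{7}{5}$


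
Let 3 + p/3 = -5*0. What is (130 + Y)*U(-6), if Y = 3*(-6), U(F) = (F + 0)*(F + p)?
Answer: 10080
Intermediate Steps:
p = -9 (p = -9 + 3*(-5*0) = -9 + 3*0 = -9 + 0 = -9)
U(F) = F*(-9 + F) (U(F) = (F + 0)*(F - 9) = F*(-9 + F))
Y = -18
(130 + Y)*U(-6) = (130 - 18)*(-6*(-9 - 6)) = 112*(-6*(-15)) = 112*90 = 10080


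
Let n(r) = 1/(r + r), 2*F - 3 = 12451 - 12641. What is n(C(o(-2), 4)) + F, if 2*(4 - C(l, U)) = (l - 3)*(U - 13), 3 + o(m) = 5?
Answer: -189/2 ≈ -94.500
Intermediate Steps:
o(m) = 2 (o(m) = -3 + 5 = 2)
C(l, U) = 4 - (-13 + U)*(-3 + l)/2 (C(l, U) = 4 - (l - 3)*(U - 13)/2 = 4 - (-3 + l)*(-13 + U)/2 = 4 - (-13 + U)*(-3 + l)/2)
F = -187/2 (F = 3/2 + (12451 - 12641)/2 = 3/2 + (½)*(-190) = 3/2 - 95 = -187/2 ≈ -93.500)
n(r) = 1/(2*r)
n(C(o(-2), 4)) + F = 1/(2*(-31/2 + (3/2)*4 + (13/2)*2 - ½*4*2)) - 187/2 = 1/(2*(-31/2 + 6 + 13 - 4)) - 187/2 = 1/(2*(-½)) - 187/2 = (½)*(-2) - 187/2 = -1 - 187/2 = -189/2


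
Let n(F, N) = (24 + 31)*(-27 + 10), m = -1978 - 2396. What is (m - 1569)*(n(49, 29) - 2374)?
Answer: 19665387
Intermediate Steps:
m = -4374
n(F, N) = -935 (n(F, N) = 55*(-17) = -935)
(m - 1569)*(n(49, 29) - 2374) = (-4374 - 1569)*(-935 - 2374) = -5943*(-3309) = 19665387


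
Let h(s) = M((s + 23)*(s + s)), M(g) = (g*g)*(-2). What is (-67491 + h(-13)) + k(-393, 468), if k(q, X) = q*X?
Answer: -386615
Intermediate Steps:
M(g) = -2*g² (M(g) = g²*(-2) = -2*g²)
h(s) = -8*s²*(23 + s)² (h(s) = -2*(s + 23)²*(s + s)² = -2*4*s²*(23 + s)² = -8*s²*(23 + s)²)
k(q, X) = X*q
(-67491 + h(-13)) + k(-393, 468) = (-67491 - 8*(-13)²*(23 - 13)²) + 468*(-393) = (-67491 - 8*169*10²) - 183924 = (-67491 - 8*169*100) - 183924 = (-67491 - 135200) - 183924 = -202691 - 183924 = -386615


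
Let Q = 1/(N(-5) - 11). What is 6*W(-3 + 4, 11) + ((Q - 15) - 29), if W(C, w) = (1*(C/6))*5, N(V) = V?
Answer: -625/16 ≈ -39.063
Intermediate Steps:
W(C, w) = 5*C/6 (W(C, w) = (1*(C*(⅙)))*5 = (1*(C/6))*5 = (C/6)*5 = 5*C/6)
Q = -1/16 (Q = 1/(-5 - 11) = 1/(-16) = -1/16 ≈ -0.062500)
6*W(-3 + 4, 11) + ((Q - 15) - 29) = 6*(5*(-3 + 4)/6) + ((-1/16 - 15) - 29) = 6*((⅚)*1) + (-241/16 - 29) = 6*(⅚) - 705/16 = 5 - 705/16 = -625/16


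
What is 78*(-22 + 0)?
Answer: -1716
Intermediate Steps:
78*(-22 + 0) = 78*(-22) = -1716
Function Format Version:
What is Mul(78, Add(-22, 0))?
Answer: -1716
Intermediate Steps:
Mul(78, Add(-22, 0)) = Mul(78, -22) = -1716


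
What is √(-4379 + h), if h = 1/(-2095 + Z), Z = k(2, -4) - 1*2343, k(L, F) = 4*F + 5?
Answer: 2*I*√21669045807/4449 ≈ 66.174*I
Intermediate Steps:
k(L, F) = 5 + 4*F
Z = -2354 (Z = (5 + 4*(-4)) - 1*2343 = (5 - 16) - 2343 = -11 - 2343 = -2354)
h = -1/4449 (h = 1/(-2095 - 2354) = 1/(-4449) = -1/4449 ≈ -0.00022477)
√(-4379 + h) = √(-4379 - 1/4449) = √(-19482172/4449) = 2*I*√21669045807/4449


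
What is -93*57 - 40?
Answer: -5341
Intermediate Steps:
-93*57 - 40 = -5301 - 40 = -5341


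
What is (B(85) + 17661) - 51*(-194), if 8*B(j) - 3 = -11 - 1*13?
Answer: 220419/8 ≈ 27552.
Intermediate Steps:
B(j) = -21/8 (B(j) = 3/8 + (-11 - 1*13)/8 = 3/8 + (-11 - 13)/8 = 3/8 + (⅛)*(-24) = 3/8 - 3 = -21/8)
(B(85) + 17661) - 51*(-194) = (-21/8 + 17661) - 51*(-194) = 141267/8 + 9894 = 220419/8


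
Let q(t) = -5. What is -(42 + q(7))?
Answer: -37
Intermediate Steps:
-(42 + q(7)) = -(42 - 5) = -1*37 = -37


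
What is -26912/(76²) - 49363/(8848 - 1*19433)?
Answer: 16073/3821185 ≈ 0.0042063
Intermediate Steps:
-26912/(76²) - 49363/(8848 - 1*19433) = -26912/5776 - 49363/(8848 - 19433) = -26912*1/5776 - 49363/(-10585) = -1682/361 - 49363*(-1/10585) = -1682/361 + 49363/10585 = 16073/3821185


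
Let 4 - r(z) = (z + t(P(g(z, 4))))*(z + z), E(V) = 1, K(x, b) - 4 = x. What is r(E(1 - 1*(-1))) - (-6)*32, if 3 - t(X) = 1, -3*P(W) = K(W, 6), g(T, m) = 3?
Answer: 190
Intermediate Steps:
K(x, b) = 4 + x
P(W) = -4/3 - W/3 (P(W) = -(4 + W)/3 = -4/3 - W/3)
t(X) = 2 (t(X) = 3 - 1*1 = 3 - 1 = 2)
r(z) = 4 - 2*z*(2 + z) (r(z) = 4 - (z + 2)*(z + z) = 4 - (2 + z)*2*z = 4 - 2*z*(2 + z))
r(E(1 - 1*(-1))) - (-6)*32 = (4 - 4*1 - 2*1²) - (-6)*32 = (4 - 4 - 2*1) - 1*(-192) = (4 - 4 - 2) + 192 = -2 + 192 = 190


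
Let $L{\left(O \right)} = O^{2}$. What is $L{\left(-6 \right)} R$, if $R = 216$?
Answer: $7776$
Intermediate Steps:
$L{\left(-6 \right)} R = \left(-6\right)^{2} \cdot 216 = 36 \cdot 216 = 7776$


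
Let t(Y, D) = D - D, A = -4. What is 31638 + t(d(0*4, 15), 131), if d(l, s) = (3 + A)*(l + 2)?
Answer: 31638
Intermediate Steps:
d(l, s) = -2 - l (d(l, s) = (3 - 4)*(l + 2) = -(2 + l) = -2 - l)
t(Y, D) = 0
31638 + t(d(0*4, 15), 131) = 31638 + 0 = 31638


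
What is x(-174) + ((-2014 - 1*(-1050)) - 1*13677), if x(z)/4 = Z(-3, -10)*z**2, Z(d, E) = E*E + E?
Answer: 10884719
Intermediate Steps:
Z(d, E) = E + E**2 (Z(d, E) = E**2 + E = E + E**2)
x(z) = 360*z**2 (x(z) = 4*((-10*(1 - 10))*z**2) = 4*((-10*(-9))*z**2) = 4*(90*z**2) = 360*z**2)
x(-174) + ((-2014 - 1*(-1050)) - 1*13677) = 360*(-174)**2 + ((-2014 - 1*(-1050)) - 1*13677) = 360*30276 + ((-2014 + 1050) - 13677) = 10899360 + (-964 - 13677) = 10899360 - 14641 = 10884719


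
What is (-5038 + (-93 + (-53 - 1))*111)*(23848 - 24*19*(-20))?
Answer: -704031640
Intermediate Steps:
(-5038 + (-93 + (-53 - 1))*111)*(23848 - 24*19*(-20)) = (-5038 + (-93 - 54)*111)*(23848 - 456*(-20)) = (-5038 - 147*111)*(23848 + 9120) = (-5038 - 16317)*32968 = -21355*32968 = -704031640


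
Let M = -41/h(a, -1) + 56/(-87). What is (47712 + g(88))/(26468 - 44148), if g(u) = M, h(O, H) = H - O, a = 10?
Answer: -9132667/3383952 ≈ -2.6988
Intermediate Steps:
M = 2951/957 (M = -41/(-1 - 1*10) + 56/(-87) = -41/(-1 - 10) + 56*(-1/87) = -41/(-11) - 56/87 = -41*(-1/11) - 56/87 = 41/11 - 56/87 = 2951/957 ≈ 3.0836)
g(u) = 2951/957
(47712 + g(88))/(26468 - 44148) = (47712 + 2951/957)/(26468 - 44148) = (45663335/957)/(-17680) = (45663335/957)*(-1/17680) = -9132667/3383952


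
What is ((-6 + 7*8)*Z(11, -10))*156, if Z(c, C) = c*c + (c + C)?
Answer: 951600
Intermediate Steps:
Z(c, C) = C + c + c² (Z(c, C) = c² + (C + c) = C + c + c²)
((-6 + 7*8)*Z(11, -10))*156 = ((-6 + 7*8)*(-10 + 11 + 11²))*156 = ((-6 + 56)*(-10 + 11 + 121))*156 = (50*122)*156 = 6100*156 = 951600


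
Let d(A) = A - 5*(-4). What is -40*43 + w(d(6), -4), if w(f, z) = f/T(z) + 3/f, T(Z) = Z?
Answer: -22443/13 ≈ -1726.4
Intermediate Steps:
d(A) = 20 + A (d(A) = A + 20 = 20 + A)
w(f, z) = 3/f + f/z (w(f, z) = f/z + 3/f = 3/f + f/z)
-40*43 + w(d(6), -4) = -40*43 + (3/(20 + 6) + (20 + 6)/(-4)) = -1720 + (3/26 + 26*(-¼)) = -1720 + (3*(1/26) - 13/2) = -1720 + (3/26 - 13/2) = -1720 - 83/13 = -22443/13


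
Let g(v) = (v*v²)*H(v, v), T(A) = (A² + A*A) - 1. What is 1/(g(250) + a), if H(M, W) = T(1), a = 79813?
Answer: 1/15704813 ≈ 6.3675e-8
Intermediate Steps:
T(A) = -1 + 2*A² (T(A) = (A² + A²) - 1 = 2*A² - 1 = -1 + 2*A²)
H(M, W) = 1 (H(M, W) = -1 + 2*1² = -1 + 2*1 = -1 + 2 = 1)
g(v) = v³ (g(v) = (v*v²)*1 = v³*1 = v³)
1/(g(250) + a) = 1/(250³ + 79813) = 1/(15625000 + 79813) = 1/15704813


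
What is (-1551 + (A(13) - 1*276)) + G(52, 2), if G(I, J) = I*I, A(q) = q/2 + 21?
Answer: 1809/2 ≈ 904.50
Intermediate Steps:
A(q) = 21 + q/2 (A(q) = q*(½) + 21 = q/2 + 21 = 21 + q/2)
G(I, J) = I²
(-1551 + (A(13) - 1*276)) + G(52, 2) = (-1551 + ((21 + (½)*13) - 1*276)) + 52² = (-1551 + ((21 + 13/2) - 276)) + 2704 = (-1551 + (55/2 - 276)) + 2704 = (-1551 - 497/2) + 2704 = -3599/2 + 2704 = 1809/2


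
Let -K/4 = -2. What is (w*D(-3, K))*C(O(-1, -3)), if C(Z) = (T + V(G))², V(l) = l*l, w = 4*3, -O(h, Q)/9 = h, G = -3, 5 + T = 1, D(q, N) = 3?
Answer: 900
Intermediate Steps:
K = 8 (K = -4*(-2) = 8)
T = -4 (T = -5 + 1 = -4)
O(h, Q) = -9*h
w = 12
V(l) = l²
C(Z) = 25 (C(Z) = (-4 + (-3)²)² = (-4 + 9)² = 5² = 25)
(w*D(-3, K))*C(O(-1, -3)) = (12*3)*25 = 36*25 = 900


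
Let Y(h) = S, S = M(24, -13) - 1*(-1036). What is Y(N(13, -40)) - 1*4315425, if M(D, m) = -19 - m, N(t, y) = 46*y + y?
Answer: -4314395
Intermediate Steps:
N(t, y) = 47*y
S = 1030 (S = (-19 - 1*(-13)) - 1*(-1036) = (-19 + 13) + 1036 = -6 + 1036 = 1030)
Y(h) = 1030
Y(N(13, -40)) - 1*4315425 = 1030 - 1*4315425 = 1030 - 4315425 = -4314395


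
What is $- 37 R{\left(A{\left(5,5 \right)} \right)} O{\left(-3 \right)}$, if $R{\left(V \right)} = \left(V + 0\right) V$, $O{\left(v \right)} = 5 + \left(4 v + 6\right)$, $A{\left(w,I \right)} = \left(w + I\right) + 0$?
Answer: $3700$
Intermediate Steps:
$A{\left(w,I \right)} = I + w$ ($A{\left(w,I \right)} = \left(I + w\right) + 0 = I + w$)
$O{\left(v \right)} = 11 + 4 v$ ($O{\left(v \right)} = 5 + \left(6 + 4 v\right) = 11 + 4 v$)
$R{\left(V \right)} = V^{2}$ ($R{\left(V \right)} = V V = V^{2}$)
$- 37 R{\left(A{\left(5,5 \right)} \right)} O{\left(-3 \right)} = - 37 \left(5 + 5\right)^{2} \left(11 + 4 \left(-3\right)\right) = - 37 \cdot 10^{2} \left(11 - 12\right) = \left(-37\right) 100 \left(-1\right) = \left(-3700\right) \left(-1\right) = 3700$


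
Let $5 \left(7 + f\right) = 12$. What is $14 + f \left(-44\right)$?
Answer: $\frac{1082}{5} \approx 216.4$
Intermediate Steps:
$f = - \frac{23}{5}$ ($f = -7 + \frac{1}{5} \cdot 12 = -7 + \frac{12}{5} = - \frac{23}{5} \approx -4.6$)
$14 + f \left(-44\right) = 14 - - \frac{1012}{5} = 14 + \frac{1012}{5} = \frac{1082}{5}$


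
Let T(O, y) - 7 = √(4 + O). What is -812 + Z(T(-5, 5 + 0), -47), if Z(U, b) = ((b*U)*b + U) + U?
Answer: 14665 + 2211*I ≈ 14665.0 + 2211.0*I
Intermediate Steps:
T(O, y) = 7 + √(4 + O)
Z(U, b) = 2*U + U*b² (Z(U, b) = ((U*b)*b + U) + U = (U*b² + U) + U = (U + U*b²) + U = 2*U + U*b²)
-812 + Z(T(-5, 5 + 0), -47) = -812 + (7 + √(4 - 5))*(2 + (-47)²) = -812 + (7 + √(-1))*(2 + 2209) = -812 + (7 + I)*2211 = -812 + (15477 + 2211*I) = 14665 + 2211*I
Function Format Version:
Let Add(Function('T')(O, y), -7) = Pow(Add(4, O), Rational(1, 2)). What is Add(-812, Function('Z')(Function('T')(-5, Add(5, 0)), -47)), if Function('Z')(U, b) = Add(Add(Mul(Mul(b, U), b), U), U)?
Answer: Add(14665, Mul(2211, I)) ≈ Add(14665., Mul(2211.0, I))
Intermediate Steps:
Function('T')(O, y) = Add(7, Pow(Add(4, O), Rational(1, 2)))
Function('Z')(U, b) = Add(Mul(2, U), Mul(U, Pow(b, 2))) (Function('Z')(U, b) = Add(Add(Mul(Mul(U, b), b), U), U) = Add(Add(Mul(U, Pow(b, 2)), U), U) = Add(Add(U, Mul(U, Pow(b, 2))), U) = Add(Mul(2, U), Mul(U, Pow(b, 2))))
Add(-812, Function('Z')(Function('T')(-5, Add(5, 0)), -47)) = Add(-812, Mul(Add(7, Pow(Add(4, -5), Rational(1, 2))), Add(2, Pow(-47, 2)))) = Add(-812, Mul(Add(7, Pow(-1, Rational(1, 2))), Add(2, 2209))) = Add(-812, Mul(Add(7, I), 2211)) = Add(-812, Add(15477, Mul(2211, I))) = Add(14665, Mul(2211, I))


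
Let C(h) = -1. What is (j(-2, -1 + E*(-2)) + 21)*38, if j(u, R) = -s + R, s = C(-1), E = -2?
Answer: 950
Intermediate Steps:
s = -1
j(u, R) = 1 + R (j(u, R) = -1*(-1) + R = 1 + R)
(j(-2, -1 + E*(-2)) + 21)*38 = ((1 + (-1 - 2*(-2))) + 21)*38 = ((1 + (-1 + 4)) + 21)*38 = ((1 + 3) + 21)*38 = (4 + 21)*38 = 25*38 = 950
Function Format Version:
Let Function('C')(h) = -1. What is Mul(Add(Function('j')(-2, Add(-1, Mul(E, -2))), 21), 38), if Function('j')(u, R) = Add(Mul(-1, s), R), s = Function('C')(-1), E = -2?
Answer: 950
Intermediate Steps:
s = -1
Function('j')(u, R) = Add(1, R) (Function('j')(u, R) = Add(Mul(-1, -1), R) = Add(1, R))
Mul(Add(Function('j')(-2, Add(-1, Mul(E, -2))), 21), 38) = Mul(Add(Add(1, Add(-1, Mul(-2, -2))), 21), 38) = Mul(Add(Add(1, Add(-1, 4)), 21), 38) = Mul(Add(Add(1, 3), 21), 38) = Mul(Add(4, 21), 38) = Mul(25, 38) = 950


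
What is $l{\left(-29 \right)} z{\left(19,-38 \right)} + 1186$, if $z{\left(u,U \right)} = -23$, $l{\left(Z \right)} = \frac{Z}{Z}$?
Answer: $1163$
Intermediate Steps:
$l{\left(Z \right)} = 1$
$l{\left(-29 \right)} z{\left(19,-38 \right)} + 1186 = 1 \left(-23\right) + 1186 = -23 + 1186 = 1163$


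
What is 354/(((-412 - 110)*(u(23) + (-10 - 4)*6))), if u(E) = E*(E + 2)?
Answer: -59/42717 ≈ -0.0013812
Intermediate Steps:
u(E) = E*(2 + E)
354/(((-412 - 110)*(u(23) + (-10 - 4)*6))) = 354/(((-412 - 110)*(23*(2 + 23) + (-10 - 4)*6))) = 354/((-522*(23*25 - 14*6))) = 354/((-522*(575 - 84))) = 354/((-522*491)) = 354/(-256302) = 354*(-1/256302) = -59/42717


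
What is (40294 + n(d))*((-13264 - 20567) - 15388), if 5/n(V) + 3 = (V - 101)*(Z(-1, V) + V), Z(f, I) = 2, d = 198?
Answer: -38468720043337/19397 ≈ -1.9832e+9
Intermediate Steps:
n(V) = 5/(-3 + (-101 + V)*(2 + V)) (n(V) = 5/(-3 + (V - 101)*(2 + V)) = 5/(-3 + (-101 + V)*(2 + V)))
(40294 + n(d))*((-13264 - 20567) - 15388) = (40294 + 5/(-205 + 198**2 - 99*198))*((-13264 - 20567) - 15388) = (40294 + 5/(-205 + 39204 - 19602))*(-33831 - 15388) = (40294 + 5/19397)*(-49219) = (781582723/19397)*(-49219) = -38468720043337/19397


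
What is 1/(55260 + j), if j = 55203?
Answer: 1/110463 ≈ 9.0528e-6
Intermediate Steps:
1/(55260 + j) = 1/(55260 + 55203) = 1/110463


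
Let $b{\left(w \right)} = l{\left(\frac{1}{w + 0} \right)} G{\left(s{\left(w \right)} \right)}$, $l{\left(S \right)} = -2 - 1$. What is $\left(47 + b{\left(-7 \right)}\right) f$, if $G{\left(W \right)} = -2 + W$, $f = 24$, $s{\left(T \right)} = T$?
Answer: $1776$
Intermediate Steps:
$l{\left(S \right)} = -3$
$b{\left(w \right)} = 6 - 3 w$ ($b{\left(w \right)} = - 3 \left(-2 + w\right) = 6 - 3 w$)
$\left(47 + b{\left(-7 \right)}\right) f = \left(47 + \left(6 - -21\right)\right) 24 = \left(47 + \left(6 + 21\right)\right) 24 = \left(47 + 27\right) 24 = 74 \cdot 24 = 1776$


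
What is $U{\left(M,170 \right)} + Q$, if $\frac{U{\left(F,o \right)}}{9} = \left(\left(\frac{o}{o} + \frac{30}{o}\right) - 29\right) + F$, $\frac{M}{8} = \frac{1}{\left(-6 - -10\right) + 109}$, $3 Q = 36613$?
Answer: $\frac{68894122}{5763} \approx 11955.0$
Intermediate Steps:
$Q = \frac{36613}{3}$ ($Q = \frac{1}{3} \cdot 36613 = \frac{36613}{3} \approx 12204.0$)
$M = \frac{8}{113}$ ($M = \frac{8}{\left(-6 - -10\right) + 109} = \frac{8}{\left(-6 + 10\right) + 109} = \frac{8}{4 + 109} = \frac{8}{113} \approx 0.070796$)
$U{\left(F,o \right)} = -252 + 9 F + \frac{270}{o}$ ($U{\left(F,o \right)} = 9 \left(\left(\left(\frac{o}{o} + \frac{30}{o}\right) - 29\right) + F\right) = 9 \left(\left(\left(1 + \frac{30}{o}\right) - 29\right) + F\right) = 9 \left(\left(-28 + \frac{30}{o}\right) + F\right) = 9 \left(-28 + F + \frac{30}{o}\right) = -252 + 9 F + \frac{270}{o}$)
$U{\left(M,170 \right)} + Q = \left(-252 + 9 \cdot \frac{8}{113} + \frac{270}{170}\right) + \frac{36613}{3} = \left(-252 + \frac{72}{113} + 270 \cdot \frac{1}{170}\right) + \frac{36613}{3} = \left(-252 + \frac{72}{113} + \frac{27}{17}\right) + \frac{36613}{3} = - \frac{479817}{1921} + \frac{36613}{3} = \frac{68894122}{5763}$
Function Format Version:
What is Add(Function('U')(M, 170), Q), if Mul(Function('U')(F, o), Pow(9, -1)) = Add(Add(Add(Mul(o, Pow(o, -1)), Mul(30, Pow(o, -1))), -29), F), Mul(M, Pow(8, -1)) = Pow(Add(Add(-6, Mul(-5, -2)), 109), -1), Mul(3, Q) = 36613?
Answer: Rational(68894122, 5763) ≈ 11955.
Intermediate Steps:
Q = Rational(36613, 3) (Q = Mul(Rational(1, 3), 36613) = Rational(36613, 3) ≈ 12204.)
M = Rational(8, 113) (M = Mul(8, Pow(Add(Add(-6, Mul(-5, -2)), 109), -1)) = Mul(8, Pow(Add(Add(-6, 10), 109), -1)) = Mul(8, Pow(Add(4, 109), -1)) = Mul(8, Pow(113, -1)) = Mul(8, Rational(1, 113)) = Rational(8, 113) ≈ 0.070796)
Function('U')(F, o) = Add(-252, Mul(9, F), Mul(270, Pow(o, -1))) (Function('U')(F, o) = Mul(9, Add(Add(Add(Mul(o, Pow(o, -1)), Mul(30, Pow(o, -1))), -29), F)) = Mul(9, Add(Add(Add(1, Mul(30, Pow(o, -1))), -29), F)) = Mul(9, Add(Add(-28, Mul(30, Pow(o, -1))), F)) = Mul(9, Add(-28, F, Mul(30, Pow(o, -1)))) = Add(-252, Mul(9, F), Mul(270, Pow(o, -1))))
Add(Function('U')(M, 170), Q) = Add(Add(-252, Mul(9, Rational(8, 113)), Mul(270, Pow(170, -1))), Rational(36613, 3)) = Add(Add(-252, Rational(72, 113), Mul(270, Rational(1, 170))), Rational(36613, 3)) = Add(Add(-252, Rational(72, 113), Rational(27, 17)), Rational(36613, 3)) = Add(Rational(-479817, 1921), Rational(36613, 3)) = Rational(68894122, 5763)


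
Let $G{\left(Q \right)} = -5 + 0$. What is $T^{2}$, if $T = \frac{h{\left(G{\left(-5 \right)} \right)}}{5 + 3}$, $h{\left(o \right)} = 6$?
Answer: $\frac{9}{16} \approx 0.5625$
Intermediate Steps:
$G{\left(Q \right)} = -5$
$T = \frac{3}{4}$ ($T = \frac{1}{5 + 3} \cdot 6 = \frac{1}{8} \cdot 6 = \frac{3}{4} \approx 0.75$)
$T^{2} = \left(\frac{3}{4}\right)^{2} = \frac{9}{16}$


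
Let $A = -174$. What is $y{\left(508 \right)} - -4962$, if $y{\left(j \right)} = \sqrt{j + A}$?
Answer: $4962 + \sqrt{334} \approx 4980.3$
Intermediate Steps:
$y{\left(j \right)} = \sqrt{-174 + j}$ ($y{\left(j \right)} = \sqrt{j - 174} = \sqrt{-174 + j}$)
$y{\left(508 \right)} - -4962 = \sqrt{-174 + 508} - -4962 = \sqrt{334} + 4962 = 4962 + \sqrt{334}$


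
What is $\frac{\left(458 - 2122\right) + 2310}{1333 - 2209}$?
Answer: $- \frac{323}{438} \approx -0.73744$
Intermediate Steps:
$\frac{\left(458 - 2122\right) + 2310}{1333 - 2209} = \frac{-1664 + 2310}{-876} = 646 \left(- \frac{1}{876}\right) = - \frac{323}{438}$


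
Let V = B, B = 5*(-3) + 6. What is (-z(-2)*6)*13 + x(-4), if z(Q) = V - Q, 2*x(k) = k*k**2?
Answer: 514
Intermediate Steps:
x(k) = k**3/2 (x(k) = (k*k**2)/2 = k**3/2)
B = -9 (B = -15 + 6 = -9)
V = -9
z(Q) = -9 - Q
(-z(-2)*6)*13 + x(-4) = (-(-9 - 1*(-2))*6)*13 + (1/2)*(-4)**3 = (-(-9 + 2)*6)*13 + (1/2)*(-64) = (-1*(-7)*6)*13 - 32 = (7*6)*13 - 32 = 42*13 - 32 = 546 - 32 = 514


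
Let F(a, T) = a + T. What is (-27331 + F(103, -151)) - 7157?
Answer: -34536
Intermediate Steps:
F(a, T) = T + a
(-27331 + F(103, -151)) - 7157 = (-27331 + (-151 + 103)) - 7157 = (-27331 - 48) - 7157 = -27379 - 7157 = -34536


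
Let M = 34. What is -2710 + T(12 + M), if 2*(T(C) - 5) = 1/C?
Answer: -248859/92 ≈ -2705.0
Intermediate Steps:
T(C) = 5 + 1/(2*C)
-2710 + T(12 + M) = -2710 + (5 + 1/(2*(12 + 34))) = -2710 + (5 + (½)/46) = -2710 + (5 + (½)*(1/46)) = -2710 + (5 + 1/92) = -2710 + 461/92 = -248859/92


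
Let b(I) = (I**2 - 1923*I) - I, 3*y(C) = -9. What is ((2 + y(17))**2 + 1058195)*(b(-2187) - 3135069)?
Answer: 6196465618848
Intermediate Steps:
y(C) = -3 (y(C) = (1/3)*(-9) = -3)
b(I) = I**2 - 1924*I
((2 + y(17))**2 + 1058195)*(b(-2187) - 3135069) = ((2 - 3)**2 + 1058195)*(-2187*(-1924 - 2187) - 3135069) = ((-1)**2 + 1058195)*(-2187*(-4111) - 3135069) = (1 + 1058195)*(8990757 - 3135069) = 1058196*5855688 = 6196465618848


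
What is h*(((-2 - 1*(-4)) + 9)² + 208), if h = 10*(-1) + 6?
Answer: -1316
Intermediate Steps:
h = -4 (h = -10 + 6 = -4)
h*(((-2 - 1*(-4)) + 9)² + 208) = -4*(((-2 - 1*(-4)) + 9)² + 208) = -4*(((-2 + 4) + 9)² + 208) = -4*((2 + 9)² + 208) = -4*(11² + 208) = -4*(121 + 208) = -4*329 = -1316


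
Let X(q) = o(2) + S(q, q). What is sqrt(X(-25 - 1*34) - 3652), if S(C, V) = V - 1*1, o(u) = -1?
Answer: I*sqrt(3713) ≈ 60.934*I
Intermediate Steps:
S(C, V) = -1 + V (S(C, V) = V - 1 = -1 + V)
X(q) = -2 + q (X(q) = -1 + (-1 + q) = -2 + q)
sqrt(X(-25 - 1*34) - 3652) = sqrt((-2 + (-25 - 1*34)) - 3652) = sqrt((-2 + (-25 - 34)) - 3652) = sqrt((-2 - 59) - 3652) = sqrt(-61 - 3652) = sqrt(-3713) = I*sqrt(3713)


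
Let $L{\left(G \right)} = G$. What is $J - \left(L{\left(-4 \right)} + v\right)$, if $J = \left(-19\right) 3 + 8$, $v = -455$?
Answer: $410$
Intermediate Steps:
$J = -49$ ($J = -57 + 8 = -49$)
$J - \left(L{\left(-4 \right)} + v\right) = -49 - \left(-4 - 455\right) = -49 - -459 = -49 + 459 = 410$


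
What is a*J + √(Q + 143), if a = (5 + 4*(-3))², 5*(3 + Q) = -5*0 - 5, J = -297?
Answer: -14553 + √139 ≈ -14541.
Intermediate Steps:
Q = -4 (Q = -3 + (-5*0 - 5)/5 = -3 + (0 - 5)/5 = -3 + (⅕)*(-5) = -3 - 1 = -4)
a = 49 (a = (5 - 12)² = (-7)² = 49)
a*J + √(Q + 143) = 49*(-297) + √(-4 + 143) = -14553 + √139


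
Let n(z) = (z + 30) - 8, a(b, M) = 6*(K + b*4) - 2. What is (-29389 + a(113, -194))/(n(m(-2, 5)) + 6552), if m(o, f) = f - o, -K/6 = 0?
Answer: -26679/6581 ≈ -4.0539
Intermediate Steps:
K = 0 (K = -6*0 = 0)
a(b, M) = -2 + 24*b (a(b, M) = 6*(0 + b*4) - 2 = 6*(0 + 4*b) - 2 = 6*(4*b) - 2 = 24*b - 2 = -2 + 24*b)
n(z) = 22 + z (n(z) = (30 + z) - 8 = 22 + z)
(-29389 + a(113, -194))/(n(m(-2, 5)) + 6552) = (-29389 + (-2 + 24*113))/((22 + (5 - 1*(-2))) + 6552) = (-29389 + (-2 + 2712))/((22 + (5 + 2)) + 6552) = (-29389 + 2710)/((22 + 7) + 6552) = -26679/(29 + 6552) = -26679/6581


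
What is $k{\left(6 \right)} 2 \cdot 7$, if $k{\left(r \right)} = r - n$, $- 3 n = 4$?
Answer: $\frac{308}{3} \approx 102.67$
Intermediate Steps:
$n = - \frac{4}{3}$ ($n = \left(- \frac{1}{3}\right) 4 = - \frac{4}{3} \approx -1.3333$)
$k{\left(r \right)} = \frac{4}{3} + r$ ($k{\left(r \right)} = r - - \frac{4}{3} = r + \frac{4}{3} = \frac{4}{3} + r$)
$k{\left(6 \right)} 2 \cdot 7 = \left(\frac{4}{3} + 6\right) 2 \cdot 7 = \frac{22}{3} \cdot 2 \cdot 7 = \frac{44}{3} \cdot 7 = \frac{308}{3}$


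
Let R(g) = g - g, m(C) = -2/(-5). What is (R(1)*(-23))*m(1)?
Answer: 0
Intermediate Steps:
m(C) = ⅖ (m(C) = -2*(-⅕) = ⅖)
R(g) = 0
(R(1)*(-23))*m(1) = (0*(-23))*(⅖) = 0*(⅖) = 0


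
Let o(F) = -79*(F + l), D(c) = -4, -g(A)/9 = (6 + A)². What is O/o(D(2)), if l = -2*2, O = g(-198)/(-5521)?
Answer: 41472/436159 ≈ 0.095085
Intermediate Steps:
g(A) = -9*(6 + A)²
O = 331776/5521 (O = -9*(6 - 198)²/(-5521) = -9*(-192)²*(-1/5521) = -9*36864*(-1/5521) = -331776*(-1/5521) = 331776/5521 ≈ 60.093)
l = -4
o(F) = 316 - 79*F (o(F) = -79*(F - 4) = -79*(-4 + F) = 316 - 79*F)
O/o(D(2)) = 331776/(5521*(316 - 79*(-4))) = 331776/(5521*(316 + 316)) = (331776/5521)/632 = (331776/5521)*(1/632) = 41472/436159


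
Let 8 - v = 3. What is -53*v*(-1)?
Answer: 265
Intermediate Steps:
v = 5 (v = 8 - 1*3 = 8 - 3 = 5)
-53*v*(-1) = -265*(-1) = -53*(-5) = 265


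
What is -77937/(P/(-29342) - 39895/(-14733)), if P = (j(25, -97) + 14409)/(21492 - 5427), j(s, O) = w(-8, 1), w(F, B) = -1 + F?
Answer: -2004663818347029/69649860095 ≈ -28782.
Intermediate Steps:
j(s, O) = -9 (j(s, O) = -1 - 8 = -9)
P = 320/357 (P = (-9 + 14409)/(21492 - 5427) = 14400/16065 = 14400*(1/16065) = 320/357 ≈ 0.89636)
-77937/(P/(-29342) - 39895/(-14733)) = -77937/((320/357)/(-29342) - 39895/(-14733)) = -77937/((320/357)*(-1/29342) - 39895*(-1/14733)) = -77937/(-160/5237547 + 39895/14733) = -77937/69649860095/25721593317 = -77937*25721593317/69649860095 = -2004663818347029/69649860095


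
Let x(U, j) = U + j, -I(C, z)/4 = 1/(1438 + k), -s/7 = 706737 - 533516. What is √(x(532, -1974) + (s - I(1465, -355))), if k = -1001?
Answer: I*√231834263593/437 ≈ 1101.8*I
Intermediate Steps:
s = -1212547 (s = -7*(706737 - 533516) = -7*173221 = -1212547)
I(C, z) = -4/437 (I(C, z) = -4/(1438 - 1001) = -4/437)
√(x(532, -1974) + (s - I(1465, -355))) = √((532 - 1974) + (-1212547 - 1*(-4/437))) = √(-1442 + (-1212547 + 4/437)) = √(-1442 - 529883035/437) = √(-530513189/437) = I*√231834263593/437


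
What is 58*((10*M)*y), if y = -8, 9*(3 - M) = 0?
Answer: -13920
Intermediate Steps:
M = 3 (M = 3 - 1/9*0 = 3 + 0 = 3)
58*((10*M)*y) = 58*((10*3)*(-8)) = 58*(30*(-8)) = 58*(-240) = -13920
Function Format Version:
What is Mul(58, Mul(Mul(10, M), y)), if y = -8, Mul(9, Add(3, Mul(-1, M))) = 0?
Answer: -13920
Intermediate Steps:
M = 3 (M = Add(3, Mul(Rational(-1, 9), 0)) = Add(3, 0) = 3)
Mul(58, Mul(Mul(10, M), y)) = Mul(58, Mul(Mul(10, 3), -8)) = Mul(58, Mul(30, -8)) = Mul(58, -240) = -13920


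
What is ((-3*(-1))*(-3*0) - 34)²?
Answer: 1156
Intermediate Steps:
((-3*(-1))*(-3*0) - 34)² = (3*0 - 34)² = (0 - 34)² = (-34)² = 1156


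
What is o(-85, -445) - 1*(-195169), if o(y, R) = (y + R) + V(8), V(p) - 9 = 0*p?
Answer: 194648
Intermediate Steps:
V(p) = 9 (V(p) = 9 + 0*p = 9 + 0 = 9)
o(y, R) = 9 + R + y (o(y, R) = (y + R) + 9 = (R + y) + 9 = 9 + R + y)
o(-85, -445) - 1*(-195169) = (9 - 445 - 85) - 1*(-195169) = -521 + 195169 = 194648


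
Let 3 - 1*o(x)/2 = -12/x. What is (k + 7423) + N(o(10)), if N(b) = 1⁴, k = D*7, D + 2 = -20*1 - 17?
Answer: 7151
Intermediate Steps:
D = -39 (D = -2 + (-20*1 - 17) = -2 + (-20 - 17) = -2 - 37 = -39)
o(x) = 6 + 24/x (o(x) = 6 - (-24)/x = 6 + 24/x)
k = -273 (k = -39*7 = -273)
N(b) = 1
(k + 7423) + N(o(10)) = (-273 + 7423) + 1 = 7150 + 1 = 7151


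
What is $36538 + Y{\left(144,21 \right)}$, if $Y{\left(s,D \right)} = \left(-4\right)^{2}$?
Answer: $36554$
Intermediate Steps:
$Y{\left(s,D \right)} = 16$
$36538 + Y{\left(144,21 \right)} = 36538 + 16 = 36554$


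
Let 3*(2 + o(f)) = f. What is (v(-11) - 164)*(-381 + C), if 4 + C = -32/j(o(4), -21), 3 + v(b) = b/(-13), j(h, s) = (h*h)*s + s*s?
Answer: 215425872/3367 ≈ 63982.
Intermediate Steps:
o(f) = -2 + f/3
j(h, s) = s**2 + s*h**2 (j(h, s) = h**2*s + s**2 = s*h**2 + s**2 = s**2 + s*h**2)
v(b) = -3 - b/13 (v(b) = -3 + b/(-13) = -3 + b*(-1/13) = -3 - b/13)
C = -5276/1295 (C = -4 - 32*(-1/(21*(-21 + (-2 + (1/3)*4)**2))) = -4 - 32*(-1/(21*(-21 + (-2 + 4/3)**2))) = -4 - 32*(-1/(21*(-21 + (-2/3)**2))) = -4 - 32*(-1/(21*(-21 + 4/9))) = -4 - 32/((-21*(-185/9))) = -4 - 32/1295/3 = -4 - 32*3/1295 = -4 - 96/1295 = -5276/1295 ≈ -4.0741)
(v(-11) - 164)*(-381 + C) = ((-3 - 1/13*(-11)) - 164)*(-381 - 5276/1295) = ((-3 + 11/13) - 164)*(-498671/1295) = (-28/13 - 164)*(-498671/1295) = -2160/13*(-498671/1295) = 215425872/3367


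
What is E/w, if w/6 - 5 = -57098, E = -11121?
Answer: 3707/114186 ≈ 0.032465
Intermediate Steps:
w = -342558 (w = 30 + 6*(-57098) = 30 - 342588 = -342558)
E/w = -11121/(-342558) = -11121*(-1/342558) = 3707/114186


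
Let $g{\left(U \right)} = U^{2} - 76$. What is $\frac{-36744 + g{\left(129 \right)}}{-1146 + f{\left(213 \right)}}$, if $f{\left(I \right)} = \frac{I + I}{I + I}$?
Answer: $\frac{20179}{1145} \approx 17.624$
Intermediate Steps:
$f{\left(I \right)} = 1$ ($f{\left(I \right)} = \frac{2 I}{2 I} = 2 I \frac{1}{2 I} = 1$)
$g{\left(U \right)} = -76 + U^{2}$ ($g{\left(U \right)} = U^{2} - 76 = -76 + U^{2}$)
$\frac{-36744 + g{\left(129 \right)}}{-1146 + f{\left(213 \right)}} = \frac{-36744 - \left(76 - 129^{2}\right)}{-1146 + 1} = \frac{-36744 + \left(-76 + 16641\right)}{-1145} = \left(-36744 + 16565\right) \left(- \frac{1}{1145}\right) = \left(-20179\right) \left(- \frac{1}{1145}\right) = \frac{20179}{1145}$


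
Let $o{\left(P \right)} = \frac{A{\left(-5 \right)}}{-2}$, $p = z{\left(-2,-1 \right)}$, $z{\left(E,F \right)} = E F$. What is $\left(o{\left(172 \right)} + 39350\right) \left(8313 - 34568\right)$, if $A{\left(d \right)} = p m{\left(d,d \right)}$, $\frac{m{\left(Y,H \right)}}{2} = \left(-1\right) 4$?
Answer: $-1033344290$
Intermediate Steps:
$p = 2$ ($p = \left(-2\right) \left(-1\right) = 2$)
$m{\left(Y,H \right)} = -8$ ($m{\left(Y,H \right)} = 2 \left(\left(-1\right) 4\right) = 2 \left(-4\right) = -8$)
$A{\left(d \right)} = -16$ ($A{\left(d \right)} = 2 \left(-8\right) = -16$)
$o{\left(P \right)} = 8$ ($o{\left(P \right)} = - \frac{16}{-2} = \left(-16\right) \left(- \frac{1}{2}\right) = 8$)
$\left(o{\left(172 \right)} + 39350\right) \left(8313 - 34568\right) = \left(8 + 39350\right) \left(8313 - 34568\right) = 39358 \left(-26255\right) = -1033344290$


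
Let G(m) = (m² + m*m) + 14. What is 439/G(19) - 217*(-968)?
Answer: 154601655/736 ≈ 2.1006e+5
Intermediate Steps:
G(m) = 14 + 2*m² (G(m) = (m² + m²) + 14 = 2*m² + 14 = 14 + 2*m²)
439/G(19) - 217*(-968) = 439/(14 + 2*19²) - 217*(-968) = 439/(14 + 2*361) + 210056 = 439/(14 + 722) + 210056 = 439/736 + 210056 = 154601655/736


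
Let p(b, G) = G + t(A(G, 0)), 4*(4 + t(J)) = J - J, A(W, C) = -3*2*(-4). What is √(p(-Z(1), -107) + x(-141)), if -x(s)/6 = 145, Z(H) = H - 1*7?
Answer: 3*I*√109 ≈ 31.321*I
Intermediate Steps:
Z(H) = -7 + H (Z(H) = H - 7 = -7 + H)
x(s) = -870 (x(s) = -6*145 = -870)
A(W, C) = 24 (A(W, C) = -6*(-4) = 24)
t(J) = -4 (t(J) = -4 + (J - J)/4 = -4 + (¼)*0 = -4 + 0 = -4)
p(b, G) = -4 + G (p(b, G) = G - 4 = -4 + G)
√(p(-Z(1), -107) + x(-141)) = √((-4 - 107) - 870) = √(-111 - 870) = √(-981) = 3*I*√109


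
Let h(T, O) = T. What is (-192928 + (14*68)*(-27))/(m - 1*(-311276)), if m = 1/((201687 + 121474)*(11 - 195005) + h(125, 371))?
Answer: -13776976524296488/19614887777529883 ≈ -0.70237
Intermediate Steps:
m = -1/63014455909 (m = 1/((201687 + 121474)*(11 - 195005) + 125) = 1/(323161*(-194994) + 125) = 1/(-63014456034 + 125) = 1/(-63014455909) = -1/63014455909 ≈ -1.5869e-11)
(-192928 + (14*68)*(-27))/(m - 1*(-311276)) = (-192928 + (14*68)*(-27))/(-1/63014455909 - 1*(-311276)) = (-192928 + 952*(-27))/(-1/63014455909 + 311276) = (-192928 - 25704)/(19614887777529883/63014455909) = -218632*63014455909/19614887777529883 = -13776976524296488/19614887777529883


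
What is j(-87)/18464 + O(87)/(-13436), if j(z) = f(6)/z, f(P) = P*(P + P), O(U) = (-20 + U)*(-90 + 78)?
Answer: 13443255/224824588 ≈ 0.059794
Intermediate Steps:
O(U) = 240 - 12*U (O(U) = (-20 + U)*(-12) = 240 - 12*U)
f(P) = 2*P² (f(P) = P*(2*P) = 2*P²)
j(z) = 72/z (j(z) = (2*6²)/z = (2*36)/z = 72/z)
j(-87)/18464 + O(87)/(-13436) = (72/(-87))/18464 + (240 - 12*87)/(-13436) = (72*(-1/87))*(1/18464) + (240 - 1044)*(-1/13436) = -24/29*1/18464 - 804*(-1/13436) = -3/66932 + 201/3359 = 13443255/224824588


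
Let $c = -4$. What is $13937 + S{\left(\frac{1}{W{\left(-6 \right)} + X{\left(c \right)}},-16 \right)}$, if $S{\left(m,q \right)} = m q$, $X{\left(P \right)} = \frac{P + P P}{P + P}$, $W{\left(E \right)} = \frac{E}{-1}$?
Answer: $\frac{125401}{9} \approx 13933.0$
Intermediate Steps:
$W{\left(E \right)} = - E$ ($W{\left(E \right)} = E \left(-1\right) = - E$)
$X{\left(P \right)} = \frac{P + P^{2}}{2 P}$
$13937 + S{\left(\frac{1}{W{\left(-6 \right)} + X{\left(c \right)}},-16 \right)} = 13937 + \frac{1}{\left(-1\right) \left(-6\right) + \left(\frac{1}{2} + \frac{1}{2} \left(-4\right)\right)} \left(-16\right) = 13937 + \frac{1}{6 + \left(\frac{1}{2} - 2\right)} \left(-16\right) = 13937 + \frac{1}{6 - \frac{3}{2}} \left(-16\right) = 13937 + \frac{1}{\frac{9}{2}} \left(-16\right) = 13937 + \frac{2}{9} \left(-16\right) = 13937 - \frac{32}{9} = \frac{125401}{9}$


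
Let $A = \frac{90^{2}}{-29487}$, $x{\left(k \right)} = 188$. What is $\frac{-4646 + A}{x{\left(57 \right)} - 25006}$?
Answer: $\frac{22834117}{121968061} \approx 0.18721$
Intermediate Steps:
$A = - \frac{2700}{9829}$ ($A = 8100 \left(- \frac{1}{29487}\right) = - \frac{2700}{9829} \approx -0.2747$)
$\frac{-4646 + A}{x{\left(57 \right)} - 25006} = \frac{-4646 - \frac{2700}{9829}}{188 - 25006} = - \frac{45668234}{9829 \left(-24818\right)} = \left(- \frac{45668234}{9829}\right) \left(- \frac{1}{24818}\right) = \frac{22834117}{121968061}$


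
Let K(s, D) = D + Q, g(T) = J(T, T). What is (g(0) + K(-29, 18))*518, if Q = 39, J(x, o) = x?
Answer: 29526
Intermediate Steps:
g(T) = T
K(s, D) = 39 + D (K(s, D) = D + 39 = 39 + D)
(g(0) + K(-29, 18))*518 = (0 + (39 + 18))*518 = (0 + 57)*518 = 57*518 = 29526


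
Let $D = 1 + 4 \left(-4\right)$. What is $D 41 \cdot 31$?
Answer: $-19065$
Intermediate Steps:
$D = -15$ ($D = 1 - 16 = -15$)
$D 41 \cdot 31 = \left(-15\right) 41 \cdot 31 = \left(-615\right) 31 = -19065$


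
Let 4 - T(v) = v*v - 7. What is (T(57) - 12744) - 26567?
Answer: -42549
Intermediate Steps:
T(v) = 11 - v² (T(v) = 4 - (v*v - 7) = 4 - (v² - 7) = 4 - (-7 + v²) = 4 + (7 - v²) = 11 - v²)
(T(57) - 12744) - 26567 = ((11 - 1*57²) - 12744) - 26567 = ((11 - 1*3249) - 12744) - 26567 = ((11 - 3249) - 12744) - 26567 = (-3238 - 12744) - 26567 = -15982 - 26567 = -42549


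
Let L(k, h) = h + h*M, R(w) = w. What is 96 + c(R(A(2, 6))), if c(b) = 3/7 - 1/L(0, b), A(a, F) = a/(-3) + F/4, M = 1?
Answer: 3354/35 ≈ 95.829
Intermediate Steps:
A(a, F) = -a/3 + F/4 (A(a, F) = a*(-⅓) + F*(¼) = -a/3 + F/4)
L(k, h) = 2*h (L(k, h) = h + h*1 = h + h = 2*h)
c(b) = 3/7 - 1/(2*b)
96 + c(R(A(2, 6))) = 96 + (-7 + 6*(-⅓*2 + (¼)*6))/(14*(-⅓*2 + (¼)*6)) = 96 + (-7 + 6*(-⅔ + 3/2))/(14*(-⅔ + 3/2)) = 96 + (-7 + 6*(⅚))/(14*(⅚)) = 96 + (1/14)*(6/5)*(-7 + 5) = 96 + (1/14)*(6/5)*(-2) = 96 - 6/35 = 3354/35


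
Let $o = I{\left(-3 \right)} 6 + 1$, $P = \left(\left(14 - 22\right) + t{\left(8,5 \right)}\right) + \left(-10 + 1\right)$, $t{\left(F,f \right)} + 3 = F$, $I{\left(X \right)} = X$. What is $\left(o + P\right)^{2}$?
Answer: $841$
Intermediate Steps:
$t{\left(F,f \right)} = -3 + F$
$P = -12$ ($P = \left(\left(14 - 22\right) + \left(-3 + 8\right)\right) + \left(-10 + 1\right) = \left(-8 + 5\right) - 9 = -3 - 9 = -12$)
$o = -17$ ($o = \left(-3\right) 6 + 1 = -18 + 1 = -17$)
$\left(o + P\right)^{2} = \left(-17 - 12\right)^{2} = \left(-29\right)^{2} = 841$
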